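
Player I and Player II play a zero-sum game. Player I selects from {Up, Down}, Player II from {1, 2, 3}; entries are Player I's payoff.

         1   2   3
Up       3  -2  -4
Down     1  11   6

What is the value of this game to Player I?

11/6

Row minima: Up → -4, Down → 1; maximin = 1.
Column maxima: 1 → 3, 2 → 11, 3 → 6; minimax = 3.
1 ≠ 3, so there is no saddle point; optimal play is mixed.
2 is strictly dominated by 3 (it gives Player I strictly more in every row), so Player II never plays it.
On the remaining 2×2 (Up, Down vs 1, 3):
Let Player I play Up with probability p. Expected payoff against 1: 3p + 1(1−p) = 2p + 1; against 3: (-4)p + 6(1−p) = −10p + 6.
Setting these equal: 2p + 1 = −10p + 6 ⇒ 12p = 5 ⇒ p = 5/12, and the value is (2)·(5/12) + 1 = 11/6.
For Player II: with q = P(1), equating Up's and Down's payoffs gives 7q − 4 = −5q + 6 ⇒ q = 5/6.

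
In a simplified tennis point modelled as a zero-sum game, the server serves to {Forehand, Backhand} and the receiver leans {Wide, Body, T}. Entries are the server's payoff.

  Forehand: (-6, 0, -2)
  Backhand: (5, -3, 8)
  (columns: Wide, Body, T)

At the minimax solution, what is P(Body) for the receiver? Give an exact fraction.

11/14

Row minima: Forehand → -6, Backhand → -3; maximin = -3.
Column maxima: Wide → 5, Body → 0, T → 8; minimax = 0.
-3 ≠ 0, so there is no saddle point; optimal play is mixed.
T is strictly dominated by Wide (it gives the server strictly more in every row), so the receiver never plays it.
On the remaining 2×2 (Forehand, Backhand vs Wide, Body):
Let the server play Forehand with probability p. Expected payoff against Wide: (-6)p + 5(1−p) = −11p + 5; against Body: 0p + (-3)(1−p) = 3p − 3.
Setting these equal: −11p + 5 = 3p − 3 ⇒ −14p = -8 ⇒ p = 4/7, and the value is (-11)·(4/7) + 5 = -9/7.
For the receiver: with q = P(Wide), equating Forehand's and Backhand's payoffs gives −6q = 8q − 3 ⇒ q = 3/14.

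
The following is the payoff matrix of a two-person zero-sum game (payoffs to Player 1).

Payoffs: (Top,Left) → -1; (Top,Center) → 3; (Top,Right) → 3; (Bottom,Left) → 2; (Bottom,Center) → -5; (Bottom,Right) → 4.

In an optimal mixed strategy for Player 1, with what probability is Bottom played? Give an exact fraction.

Row minima: Top → -1, Bottom → -5; maximin = -1.
Column maxima: Left → 2, Center → 3, Right → 4; minimax = 2.
-1 ≠ 2, so there is no saddle point; optimal play is mixed.
Right is strictly dominated by Left (it gives Player 1 strictly more in every row), so Player 2 never plays it.
On the remaining 2×2 (Top, Bottom vs Left, Center):
Let Player 1 play Top with probability p. Expected payoff against Left: (-1)p + 2(1−p) = −3p + 2; against Center: 3p + (-5)(1−p) = 8p − 5.
Setting these equal: −3p + 2 = 8p − 5 ⇒ −11p = -7 ⇒ p = 7/11, and the value is (-3)·(7/11) + 2 = 1/11.
For Player 2: with q = P(Left), equating Top's and Bottom's payoffs gives −4q + 3 = 7q − 5 ⇒ q = 8/11.

4/11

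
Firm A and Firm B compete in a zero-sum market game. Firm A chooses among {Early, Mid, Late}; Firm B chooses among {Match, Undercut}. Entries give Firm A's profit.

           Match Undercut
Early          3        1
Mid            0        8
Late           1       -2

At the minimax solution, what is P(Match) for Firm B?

Row minima: Early → 1, Mid → 0, Late → -2; maximin = 1.
Column maxima: Match → 3, Undercut → 8; minimax = 3.
1 ≠ 3, so there is no saddle point; optimal play is mixed.
Late is strictly dominated by Early, so Firm A never plays it.
On the remaining 2×2 (Early, Mid vs Match, Undercut):
Let Firm A play Early with probability p. Expected payoff against Match: 3p + 0(1−p) = 3p; against Undercut: 1p + 8(1−p) = −7p + 8.
Setting these equal: 3p = −7p + 8 ⇒ 10p = 8 ⇒ p = 4/5, and the value is (3)·(4/5) = 12/5.
For Firm B: with q = P(Match), equating Early's and Mid's payoffs gives 2q + 1 = −8q + 8 ⇒ q = 7/10.

7/10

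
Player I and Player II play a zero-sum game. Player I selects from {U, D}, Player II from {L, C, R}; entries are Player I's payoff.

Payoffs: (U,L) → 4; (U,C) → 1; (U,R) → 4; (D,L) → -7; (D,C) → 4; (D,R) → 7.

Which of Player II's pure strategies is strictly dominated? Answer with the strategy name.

R

C holds Player I's payoff strictly below R in every row: 1 < 4, 4 < 7.
So R is strictly dominated for Player II.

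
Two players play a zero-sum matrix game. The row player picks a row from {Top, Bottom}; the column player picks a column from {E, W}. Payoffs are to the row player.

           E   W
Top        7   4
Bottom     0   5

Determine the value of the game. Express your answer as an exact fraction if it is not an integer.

Row minima: Top → 4, Bottom → 0; maximin = 4.
Column maxima: E → 7, W → 5; minimax = 5.
4 ≠ 5, so there is no saddle point; optimal play is mixed.
Let the row player play Top with probability p. Expected payoff against E: 7p + 0(1−p) = 7p; against W: 4p + 5(1−p) = −p + 5.
Setting these equal: 7p = −p + 5 ⇒ 8p = 5 ⇒ p = 5/8, and the value is (7)·(5/8) = 35/8.
For the column player: with q = P(E), equating Top's and Bottom's payoffs gives 3q + 4 = −5q + 5 ⇒ q = 1/8.

35/8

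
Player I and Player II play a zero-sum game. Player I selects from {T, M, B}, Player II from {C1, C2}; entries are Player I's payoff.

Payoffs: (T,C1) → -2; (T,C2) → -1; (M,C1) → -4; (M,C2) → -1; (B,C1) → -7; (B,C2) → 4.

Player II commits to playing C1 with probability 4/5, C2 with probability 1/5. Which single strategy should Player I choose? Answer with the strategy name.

T

Expected payoff of T: (4/5)·(-2) + (1/5)·(-1) = -9/5.
Expected payoff of M: (4/5)·(-4) + (1/5)·(-1) = -17/5.
Expected payoff of B: (4/5)·(-7) + (1/5)·4 = -24/5.
The largest is -9/5, so Player I's best response is T.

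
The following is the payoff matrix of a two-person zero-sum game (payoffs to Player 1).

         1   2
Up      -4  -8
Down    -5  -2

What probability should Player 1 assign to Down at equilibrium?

Row minima: Up → -8, Down → -5; maximin = -5.
Column maxima: 1 → -4, 2 → -2; minimax = -4.
-5 ≠ -4, so there is no saddle point; optimal play is mixed.
Let Player 1 play Up with probability p. Expected payoff against 1: (-4)p + (-5)(1−p) = p − 5; against 2: (-8)p + (-2)(1−p) = −6p − 2.
Setting these equal: p − 5 = −6p − 2 ⇒ 7p = 3 ⇒ p = 3/7, and the value is (1)·(3/7) − 5 = -32/7.
For Player 2: with q = P(1), equating Up's and Down's payoffs gives 4q − 8 = −3q − 2 ⇒ q = 6/7.

4/7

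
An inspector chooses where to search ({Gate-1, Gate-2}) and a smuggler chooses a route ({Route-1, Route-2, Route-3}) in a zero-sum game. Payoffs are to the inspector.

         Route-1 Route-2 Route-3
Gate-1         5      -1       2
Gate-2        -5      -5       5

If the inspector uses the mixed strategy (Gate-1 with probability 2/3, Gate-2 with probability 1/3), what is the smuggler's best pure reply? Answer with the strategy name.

Route-2

If the smuggler plays Route-1, the inspector's expected payoff is (2/3)·5 + (1/3)·(-5) = 5/3.
If the smuggler plays Route-2, the inspector's expected payoff is (2/3)·(-1) + (1/3)·(-5) = -7/3.
If the smuggler plays Route-3, the inspector's expected payoff is (2/3)·2 + (1/3)·5 = 3.
The smuggler minimizes the inspector's payoff; the smallest is -7/3, so the best response is Route-2.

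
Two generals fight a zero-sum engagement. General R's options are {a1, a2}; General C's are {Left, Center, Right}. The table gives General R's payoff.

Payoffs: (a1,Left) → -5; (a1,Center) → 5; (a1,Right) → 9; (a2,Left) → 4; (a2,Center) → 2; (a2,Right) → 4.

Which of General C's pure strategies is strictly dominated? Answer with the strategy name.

Right

Center holds General R's payoff strictly below Right in every row: 5 < 9, 2 < 4.
So Right is strictly dominated for General C.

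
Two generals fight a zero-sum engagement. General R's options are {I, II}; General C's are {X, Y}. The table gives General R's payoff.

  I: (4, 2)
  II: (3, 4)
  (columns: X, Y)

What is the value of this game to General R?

10/3

Row minima: I → 2, II → 3; maximin = 3.
Column maxima: X → 4, Y → 4; minimax = 4.
3 ≠ 4, so there is no saddle point; optimal play is mixed.
Let General R play I with probability p. Expected payoff against X: 4p + 3(1−p) = p + 3; against Y: 2p + 4(1−p) = −2p + 4.
Setting these equal: p + 3 = −2p + 4 ⇒ 3p = 1 ⇒ p = 1/3, and the value is (1)·(1/3) + 3 = 10/3.
For General C: with q = P(X), equating I's and II's payoffs gives 2q + 2 = −q + 4 ⇒ q = 2/3.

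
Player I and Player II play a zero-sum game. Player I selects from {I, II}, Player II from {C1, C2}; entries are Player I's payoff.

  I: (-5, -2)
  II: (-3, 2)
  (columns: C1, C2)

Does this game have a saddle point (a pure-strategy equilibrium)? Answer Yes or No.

Yes

Row minima: I → -5, II → -3; maximin = -3.
Column maxima: C1 → -3, C2 → 2; minimax = -3.
maximin = minimax = -3, so a saddle point exists.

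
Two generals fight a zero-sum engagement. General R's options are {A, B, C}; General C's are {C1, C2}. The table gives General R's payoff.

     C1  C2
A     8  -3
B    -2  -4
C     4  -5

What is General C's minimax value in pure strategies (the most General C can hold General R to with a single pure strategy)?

-3

Column maxima: C1 → 8, C2 → -3.
The smallest of these is -3.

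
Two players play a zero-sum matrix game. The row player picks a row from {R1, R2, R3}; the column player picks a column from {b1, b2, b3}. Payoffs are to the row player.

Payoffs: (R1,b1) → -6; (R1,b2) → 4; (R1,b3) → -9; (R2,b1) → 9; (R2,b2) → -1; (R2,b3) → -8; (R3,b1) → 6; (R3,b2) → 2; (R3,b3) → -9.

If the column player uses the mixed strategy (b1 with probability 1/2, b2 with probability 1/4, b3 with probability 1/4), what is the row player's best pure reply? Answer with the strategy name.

R2

Expected payoff of R1: (1/2)·(-6) + (1/4)·4 + (1/4)·(-9) = -17/4.
Expected payoff of R2: (1/2)·9 + (1/4)·(-1) + (1/4)·(-8) = 9/4.
Expected payoff of R3: (1/2)·6 + (1/4)·2 + (1/4)·(-9) = 5/4.
The largest is 9/4, so the row player's best response is R2.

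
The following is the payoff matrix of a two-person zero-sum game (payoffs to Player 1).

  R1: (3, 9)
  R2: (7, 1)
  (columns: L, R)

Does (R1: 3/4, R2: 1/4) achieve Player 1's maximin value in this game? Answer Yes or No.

No

Against L this mix gives (3/4)·3 + (1/4)·7 = 4.
Against R this mix gives (3/4)·9 + (1/4)·1 = 7.
Player 2 will play L, holding Player 1 to 4. Shifting weight toward the row that does better against L would raise this floor (the equalizing mix achieves 5 against both L and R), so the proposed strategy is not optimal.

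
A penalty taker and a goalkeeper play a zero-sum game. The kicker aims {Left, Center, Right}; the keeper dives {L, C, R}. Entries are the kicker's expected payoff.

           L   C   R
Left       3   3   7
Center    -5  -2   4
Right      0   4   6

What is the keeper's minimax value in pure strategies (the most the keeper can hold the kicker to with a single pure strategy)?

3

Column maxima: L → 3, C → 4, R → 7.
The smallest of these is 3.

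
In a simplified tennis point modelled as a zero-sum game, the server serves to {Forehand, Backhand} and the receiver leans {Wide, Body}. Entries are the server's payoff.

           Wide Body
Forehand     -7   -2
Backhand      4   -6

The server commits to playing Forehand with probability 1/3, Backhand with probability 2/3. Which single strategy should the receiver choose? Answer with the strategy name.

Body

If the receiver plays Wide, the server's expected payoff is (1/3)·(-7) + (2/3)·4 = 1/3.
If the receiver plays Body, the server's expected payoff is (1/3)·(-2) + (2/3)·(-6) = -14/3.
The receiver minimizes the server's payoff; the smallest is -14/3, so the best response is Body.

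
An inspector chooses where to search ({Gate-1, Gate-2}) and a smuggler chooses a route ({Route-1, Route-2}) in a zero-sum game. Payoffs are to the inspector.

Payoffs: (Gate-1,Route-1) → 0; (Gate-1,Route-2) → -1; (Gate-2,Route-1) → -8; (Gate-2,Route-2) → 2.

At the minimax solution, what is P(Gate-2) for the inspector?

Row minima: Gate-1 → -1, Gate-2 → -8; maximin = -1.
Column maxima: Route-1 → 0, Route-2 → 2; minimax = 0.
-1 ≠ 0, so there is no saddle point; optimal play is mixed.
Let the inspector play Gate-1 with probability p. Expected payoff against Route-1: 0p + (-8)(1−p) = 8p − 8; against Route-2: (-1)p + 2(1−p) = −3p + 2.
Setting these equal: 8p − 8 = −3p + 2 ⇒ 11p = 10 ⇒ p = 10/11, and the value is (8)·(10/11) − 8 = -8/11.
For the smuggler: with q = P(Route-1), equating Gate-1's and Gate-2's payoffs gives q − 1 = −10q + 2 ⇒ q = 3/11.

1/11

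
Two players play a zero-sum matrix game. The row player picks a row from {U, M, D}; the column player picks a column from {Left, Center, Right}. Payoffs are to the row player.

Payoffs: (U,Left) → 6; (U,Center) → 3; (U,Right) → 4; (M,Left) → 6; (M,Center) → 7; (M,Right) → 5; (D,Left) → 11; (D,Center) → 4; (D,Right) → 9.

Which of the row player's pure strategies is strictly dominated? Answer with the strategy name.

U

D gives a strictly higher payoff than U against every column: 11 > 6, 4 > 3, 9 > 4.
So U is strictly dominated and the row player never plays it.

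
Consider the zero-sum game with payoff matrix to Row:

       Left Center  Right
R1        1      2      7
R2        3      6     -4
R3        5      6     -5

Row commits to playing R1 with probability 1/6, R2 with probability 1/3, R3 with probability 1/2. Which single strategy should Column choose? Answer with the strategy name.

If Column plays Left, Row's expected payoff is (1/6)·1 + (1/3)·3 + (1/2)·5 = 11/3.
If Column plays Center, Row's expected payoff is (1/6)·2 + (1/3)·6 + (1/2)·6 = 16/3.
If Column plays Right, Row's expected payoff is (1/6)·7 + (1/3)·(-4) + (1/2)·(-5) = -8/3.
Column minimizes Row's payoff; the smallest is -8/3, so the best response is Right.

Right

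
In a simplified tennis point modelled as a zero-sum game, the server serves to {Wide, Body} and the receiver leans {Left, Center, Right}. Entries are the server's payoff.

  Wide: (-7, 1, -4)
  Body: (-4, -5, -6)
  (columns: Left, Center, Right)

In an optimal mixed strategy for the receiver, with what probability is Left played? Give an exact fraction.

Row minima: Wide → -7, Body → -6; maximin = -6.
Column maxima: Left → -4, Center → 1, Right → -4; minimax = -4.
-6 ≠ -4, so there is no saddle point; optimal play is mixed.
Center is strictly dominated by Right (it gives the server strictly more in every row), so the receiver never plays it.
On the remaining 2×2 (Wide, Body vs Left, Right):
Let the server play Wide with probability p. Expected payoff against Left: (-7)p + (-4)(1−p) = −3p − 4; against Right: (-4)p + (-6)(1−p) = 2p − 6.
Setting these equal: −3p − 4 = 2p − 6 ⇒ −5p = -2 ⇒ p = 2/5, and the value is (-3)·(2/5) − 4 = -26/5.
For the receiver: with q = P(Left), equating Wide's and Body's payoffs gives −3q − 4 = 2q − 6 ⇒ q = 2/5.

2/5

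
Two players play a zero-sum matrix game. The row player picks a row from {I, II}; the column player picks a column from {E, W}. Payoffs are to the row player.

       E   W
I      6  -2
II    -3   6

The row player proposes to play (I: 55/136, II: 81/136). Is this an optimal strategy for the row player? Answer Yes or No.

No

Against E this mix gives (55/136)·6 + (81/136)·(-3) = 87/136.
Against W this mix gives (55/136)·(-2) + (81/136)·6 = 47/17.
The column player will play E, holding the row player to 87/136. Shifting weight toward the row that does better against E would raise this floor (the equalizing mix achieves 30/17 against both E and W), so the proposed strategy is not optimal.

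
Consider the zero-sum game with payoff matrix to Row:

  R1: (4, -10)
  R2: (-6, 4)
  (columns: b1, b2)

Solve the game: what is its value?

Row minima: R1 → -10, R2 → -6; maximin = -6.
Column maxima: b1 → 4, b2 → 4; minimax = 4.
-6 ≠ 4, so there is no saddle point; optimal play is mixed.
Let Row play R1 with probability p. Expected payoff against b1: 4p + (-6)(1−p) = 10p − 6; against b2: (-10)p + 4(1−p) = −14p + 4.
Setting these equal: 10p − 6 = −14p + 4 ⇒ 24p = 10 ⇒ p = 5/12, and the value is (10)·(5/12) − 6 = -11/6.
For Column: with q = P(b1), equating R1's and R2's payoffs gives 14q − 10 = −10q + 4 ⇒ q = 7/12.

-11/6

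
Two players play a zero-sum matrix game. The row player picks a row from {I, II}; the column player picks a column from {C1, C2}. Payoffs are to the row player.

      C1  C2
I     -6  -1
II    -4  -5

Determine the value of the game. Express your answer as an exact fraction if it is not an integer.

Row minima: I → -6, II → -5; maximin = -5.
Column maxima: C1 → -4, C2 → -1; minimax = -4.
-5 ≠ -4, so there is no saddle point; optimal play is mixed.
Let the row player play I with probability p. Expected payoff against C1: (-6)p + (-4)(1−p) = −2p − 4; against C2: (-1)p + (-5)(1−p) = 4p − 5.
Setting these equal: −2p − 4 = 4p − 5 ⇒ −6p = -1 ⇒ p = 1/6, and the value is (-2)·(1/6) − 4 = -13/3.
For the column player: with q = P(C1), equating I's and II's payoffs gives −5q − 1 = q − 5 ⇒ q = 2/3.

-13/3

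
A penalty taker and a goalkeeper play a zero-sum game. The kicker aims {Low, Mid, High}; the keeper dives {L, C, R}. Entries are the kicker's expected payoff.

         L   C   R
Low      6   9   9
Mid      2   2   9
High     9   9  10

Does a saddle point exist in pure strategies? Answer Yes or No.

Yes

Row minima: Low → 6, Mid → 2, High → 9; maximin = 9.
Column maxima: L → 9, C → 9, R → 10; minimax = 9.
maximin = minimax = 9, so a saddle point exists.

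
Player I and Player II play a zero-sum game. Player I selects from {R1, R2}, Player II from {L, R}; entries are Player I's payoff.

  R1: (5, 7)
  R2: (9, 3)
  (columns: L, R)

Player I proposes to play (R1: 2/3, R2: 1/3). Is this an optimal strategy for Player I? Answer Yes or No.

Against L this mix gives (2/3)·5 + (1/3)·9 = 19/3.
Against R this mix gives (2/3)·7 + (1/3)·3 = 17/3.
Player II will play R, holding Player I to 17/3. Shifting weight toward the row that does better against R would raise this floor (the equalizing mix achieves 6 against both R and L), so the proposed strategy is not optimal.

No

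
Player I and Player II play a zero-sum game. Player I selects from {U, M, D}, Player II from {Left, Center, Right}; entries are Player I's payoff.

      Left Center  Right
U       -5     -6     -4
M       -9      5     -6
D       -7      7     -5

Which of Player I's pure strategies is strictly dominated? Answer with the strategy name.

D gives a strictly higher payoff than M against every column: -7 > -9, 7 > 5, -5 > -6.
So M is strictly dominated and Player I never plays it.

M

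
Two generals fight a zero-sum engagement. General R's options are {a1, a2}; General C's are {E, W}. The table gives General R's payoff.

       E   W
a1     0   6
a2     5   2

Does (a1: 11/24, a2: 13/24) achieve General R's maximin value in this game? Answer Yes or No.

Against E this mix gives (11/24)·0 + (13/24)·5 = 65/24.
Against W this mix gives (11/24)·6 + (13/24)·2 = 23/6.
General C will play E, holding General R to 65/24. Shifting weight toward the row that does better against E would raise this floor (the equalizing mix achieves 10/3 against both E and W), so the proposed strategy is not optimal.

No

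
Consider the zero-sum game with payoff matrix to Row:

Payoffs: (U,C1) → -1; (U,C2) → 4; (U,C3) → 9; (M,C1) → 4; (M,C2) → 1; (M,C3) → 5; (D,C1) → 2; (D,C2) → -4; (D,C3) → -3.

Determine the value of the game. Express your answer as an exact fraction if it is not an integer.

Row minima: U → -1, M → 1, D → -4; maximin = 1.
Column maxima: C1 → 4, C2 → 4, C3 → 9; minimax = 4.
1 ≠ 4, so there is no saddle point; optimal play is mixed.
D is strictly dominated by M, so Row never plays it.
With D eliminated, C3 is strictly dominated by C1 (it gives Row strictly more in every remaining row), so Column never plays it.
On the remaining 2×2 (U, M vs C1, C2):
Let Row play U with probability p. Expected payoff against C1: (-1)p + 4(1−p) = −5p + 4; against C2: 4p + 1(1−p) = 3p + 1.
Setting these equal: −5p + 4 = 3p + 1 ⇒ −8p = -3 ⇒ p = 3/8, and the value is (-5)·(3/8) + 4 = 17/8.
For Column: with q = P(C1), equating U's and M's payoffs gives −5q + 4 = 3q + 1 ⇒ q = 3/8.

17/8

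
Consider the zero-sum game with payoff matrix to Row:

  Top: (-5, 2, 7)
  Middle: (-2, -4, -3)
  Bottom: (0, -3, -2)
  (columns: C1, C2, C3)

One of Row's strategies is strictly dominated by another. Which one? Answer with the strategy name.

Bottom gives a strictly higher payoff than Middle against every column: 0 > -2, -3 > -4, -2 > -3.
So Middle is strictly dominated and Row never plays it.

Middle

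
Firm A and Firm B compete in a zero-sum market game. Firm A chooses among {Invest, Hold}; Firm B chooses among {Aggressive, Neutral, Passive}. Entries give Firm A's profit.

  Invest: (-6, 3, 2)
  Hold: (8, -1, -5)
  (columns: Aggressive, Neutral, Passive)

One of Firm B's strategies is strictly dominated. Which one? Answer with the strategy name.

Passive holds Firm A's payoff strictly below Neutral in every row: 2 < 3, -5 < -1.
So Neutral is strictly dominated for Firm B.

Neutral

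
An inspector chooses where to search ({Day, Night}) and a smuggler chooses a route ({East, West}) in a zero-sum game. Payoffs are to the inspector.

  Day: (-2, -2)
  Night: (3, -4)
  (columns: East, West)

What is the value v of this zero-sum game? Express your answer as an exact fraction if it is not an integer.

-2

Row minima: Day → -2, Night → -4; maximin = -2.
Column maxima: East → 3, West → -2; minimax = -2.
Since maximin = minimax = -2, there is a saddle point and the value is -2.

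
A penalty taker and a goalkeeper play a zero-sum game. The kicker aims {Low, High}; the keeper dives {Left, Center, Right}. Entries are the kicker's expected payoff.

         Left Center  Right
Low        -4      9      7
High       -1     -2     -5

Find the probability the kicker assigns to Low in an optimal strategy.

4/15

Row minima: Low → -4, High → -5; maximin = -4.
Column maxima: Left → -1, Center → 9, Right → 7; minimax = -1.
-4 ≠ -1, so there is no saddle point; optimal play is mixed.
Center is strictly dominated by Right (it gives the kicker strictly more in every row), so the keeper never plays it.
On the remaining 2×2 (Low, High vs Left, Right):
Let the kicker play Low with probability p. Expected payoff against Left: (-4)p + (-1)(1−p) = −3p − 1; against Right: 7p + (-5)(1−p) = 12p − 5.
Setting these equal: −3p − 1 = 12p − 5 ⇒ −15p = -4 ⇒ p = 4/15, and the value is (-3)·(4/15) − 1 = -9/5.
For the keeper: with q = P(Left), equating Low's and High's payoffs gives −11q + 7 = 4q − 5 ⇒ q = 4/5.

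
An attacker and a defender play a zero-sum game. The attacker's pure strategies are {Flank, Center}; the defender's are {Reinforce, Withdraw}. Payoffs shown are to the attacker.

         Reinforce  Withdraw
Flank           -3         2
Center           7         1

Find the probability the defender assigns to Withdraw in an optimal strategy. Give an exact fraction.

Row minima: Flank → -3, Center → 1; maximin = 1.
Column maxima: Reinforce → 7, Withdraw → 2; minimax = 2.
1 ≠ 2, so there is no saddle point; optimal play is mixed.
Let the attacker play Flank with probability p. Expected payoff against Reinforce: (-3)p + 7(1−p) = −10p + 7; against Withdraw: 2p + 1(1−p) = p + 1.
Setting these equal: −10p + 7 = p + 1 ⇒ −11p = -6 ⇒ p = 6/11, and the value is (-10)·(6/11) + 7 = 17/11.
For the defender: with q = P(Reinforce), equating Flank's and Center's payoffs gives −5q + 2 = 6q + 1 ⇒ q = 1/11.

10/11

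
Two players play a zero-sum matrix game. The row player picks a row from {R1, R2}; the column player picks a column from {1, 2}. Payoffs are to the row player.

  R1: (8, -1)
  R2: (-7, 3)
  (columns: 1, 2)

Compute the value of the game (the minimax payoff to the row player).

Row minima: R1 → -1, R2 → -7; maximin = -1.
Column maxima: 1 → 8, 2 → 3; minimax = 3.
-1 ≠ 3, so there is no saddle point; optimal play is mixed.
Let the row player play R1 with probability p. Expected payoff against 1: 8p + (-7)(1−p) = 15p − 7; against 2: (-1)p + 3(1−p) = −4p + 3.
Setting these equal: 15p − 7 = −4p + 3 ⇒ 19p = 10 ⇒ p = 10/19, and the value is (15)·(10/19) − 7 = 17/19.
For the column player: with q = P(1), equating R1's and R2's payoffs gives 9q − 1 = −10q + 3 ⇒ q = 4/19.

17/19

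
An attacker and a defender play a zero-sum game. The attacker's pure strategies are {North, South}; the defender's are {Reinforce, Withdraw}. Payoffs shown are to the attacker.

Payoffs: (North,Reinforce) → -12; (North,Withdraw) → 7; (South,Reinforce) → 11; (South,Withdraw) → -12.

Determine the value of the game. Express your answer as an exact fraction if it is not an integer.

-67/42

Row minima: North → -12, South → -12; maximin = -12.
Column maxima: Reinforce → 11, Withdraw → 7; minimax = 7.
-12 ≠ 7, so there is no saddle point; optimal play is mixed.
Let the attacker play North with probability p. Expected payoff against Reinforce: (-12)p + 11(1−p) = −23p + 11; against Withdraw: 7p + (-12)(1−p) = 19p − 12.
Setting these equal: −23p + 11 = 19p − 12 ⇒ −42p = -23 ⇒ p = 23/42, and the value is (-23)·(23/42) + 11 = -67/42.
For the defender: with q = P(Reinforce), equating North's and South's payoffs gives −19q + 7 = 23q − 12 ⇒ q = 19/42.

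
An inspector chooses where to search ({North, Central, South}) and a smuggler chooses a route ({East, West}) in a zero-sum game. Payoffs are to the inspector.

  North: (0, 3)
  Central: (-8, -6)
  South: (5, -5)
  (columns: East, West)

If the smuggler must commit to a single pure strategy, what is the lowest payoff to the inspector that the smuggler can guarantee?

Column maxima: East → 5, West → 3.
The smallest of these is 3.

3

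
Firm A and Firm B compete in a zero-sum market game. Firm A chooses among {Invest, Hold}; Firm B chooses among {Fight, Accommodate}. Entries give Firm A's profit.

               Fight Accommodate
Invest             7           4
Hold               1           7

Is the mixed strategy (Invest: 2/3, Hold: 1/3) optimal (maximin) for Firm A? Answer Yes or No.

Yes

Against Fight this mix gives (2/3)·7 + (1/3)·1 = 5.
Against Accommodate this mix gives (2/3)·4 + (1/3)·7 = 5.
All of Firm B's active replies (Fight, Accommodate) yield 5, and no column does worse for Firm A. The mix makes Firm B indifferent and guarantees 5, so it is optimal.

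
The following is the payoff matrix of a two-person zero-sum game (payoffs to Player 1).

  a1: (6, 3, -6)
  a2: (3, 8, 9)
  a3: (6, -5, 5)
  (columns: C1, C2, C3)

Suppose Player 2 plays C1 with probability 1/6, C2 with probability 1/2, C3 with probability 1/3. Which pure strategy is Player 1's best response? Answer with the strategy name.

a2

Expected payoff of a1: (1/6)·6 + (1/2)·3 + (1/3)·(-6) = 1/2.
Expected payoff of a2: (1/6)·3 + (1/2)·8 + (1/3)·9 = 15/2.
Expected payoff of a3: (1/6)·6 + (1/2)·(-5) + (1/3)·5 = 1/6.
The largest is 15/2, so Player 1's best response is a2.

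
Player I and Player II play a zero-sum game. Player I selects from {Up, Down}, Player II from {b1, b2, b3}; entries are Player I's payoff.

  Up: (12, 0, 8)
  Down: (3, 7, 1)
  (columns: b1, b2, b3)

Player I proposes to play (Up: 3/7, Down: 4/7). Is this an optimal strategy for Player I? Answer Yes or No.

Yes

Against b1 this mix gives (3/7)·12 + (4/7)·3 = 48/7.
Against b2 this mix gives (3/7)·0 + (4/7)·7 = 4.
Against b3 this mix gives (3/7)·8 + (4/7)·1 = 4.
All of Player II's active replies (b2, b3) yield 4, and no column does worse for Player I. The mix makes Player II indifferent and guarantees 4, so it is optimal.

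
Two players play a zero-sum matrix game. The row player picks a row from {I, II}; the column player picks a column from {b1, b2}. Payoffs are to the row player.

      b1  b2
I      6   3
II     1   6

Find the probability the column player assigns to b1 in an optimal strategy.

3/8

Row minima: I → 3, II → 1; maximin = 3.
Column maxima: b1 → 6, b2 → 6; minimax = 6.
3 ≠ 6, so there is no saddle point; optimal play is mixed.
Let the row player play I with probability p. Expected payoff against b1: 6p + 1(1−p) = 5p + 1; against b2: 3p + 6(1−p) = −3p + 6.
Setting these equal: 5p + 1 = −3p + 6 ⇒ 8p = 5 ⇒ p = 5/8, and the value is (5)·(5/8) + 1 = 33/8.
For the column player: with q = P(b1), equating I's and II's payoffs gives 3q + 3 = −5q + 6 ⇒ q = 3/8.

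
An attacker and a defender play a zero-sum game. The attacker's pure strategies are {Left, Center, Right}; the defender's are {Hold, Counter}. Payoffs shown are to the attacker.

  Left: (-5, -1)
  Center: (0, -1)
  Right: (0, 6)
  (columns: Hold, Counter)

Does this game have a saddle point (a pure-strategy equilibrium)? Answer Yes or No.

Row minima: Left → -5, Center → -1, Right → 0; maximin = 0.
Column maxima: Hold → 0, Counter → 6; minimax = 0.
maximin = minimax = 0, so a saddle point exists.

Yes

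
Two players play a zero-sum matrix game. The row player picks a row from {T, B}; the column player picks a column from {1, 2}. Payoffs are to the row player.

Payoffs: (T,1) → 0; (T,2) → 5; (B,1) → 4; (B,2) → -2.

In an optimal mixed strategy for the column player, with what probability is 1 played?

Row minima: T → 0, B → -2; maximin = 0.
Column maxima: 1 → 4, 2 → 5; minimax = 4.
0 ≠ 4, so there is no saddle point; optimal play is mixed.
Let the row player play T with probability p. Expected payoff against 1: 0p + 4(1−p) = −4p + 4; against 2: 5p + (-2)(1−p) = 7p − 2.
Setting these equal: −4p + 4 = 7p − 2 ⇒ −11p = -6 ⇒ p = 6/11, and the value is (-4)·(6/11) + 4 = 20/11.
For the column player: with q = P(1), equating T's and B's payoffs gives −5q + 5 = 6q − 2 ⇒ q = 7/11.

7/11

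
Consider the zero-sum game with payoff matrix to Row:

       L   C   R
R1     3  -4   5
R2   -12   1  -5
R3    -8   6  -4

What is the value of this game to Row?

Row minima: R1 → -4, R2 → -12, R3 → -8; maximin = -4.
Column maxima: L → 3, C → 6, R → 5; minimax = 3.
-4 ≠ 3, so there is no saddle point; optimal play is mixed.
R2 is strictly dominated by R3, so Row never plays it.
R is strictly dominated by L (it gives Row strictly more in every row), so Column never plays it.
On the remaining 2×2 (R1, R3 vs L, C):
Let Row play R1 with probability p. Expected payoff against L: 3p + (-8)(1−p) = 11p − 8; against C: (-4)p + 6(1−p) = −10p + 6.
Setting these equal: 11p − 8 = −10p + 6 ⇒ 21p = 14 ⇒ p = 2/3, and the value is (11)·(2/3) − 8 = -2/3.
For Column: with q = P(L), equating R1's and R3's payoffs gives 7q − 4 = −14q + 6 ⇒ q = 10/21.

-2/3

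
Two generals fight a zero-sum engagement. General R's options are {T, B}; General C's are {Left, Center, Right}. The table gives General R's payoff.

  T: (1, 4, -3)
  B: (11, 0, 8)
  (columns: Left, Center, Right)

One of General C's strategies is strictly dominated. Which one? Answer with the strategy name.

Left

Right holds General R's payoff strictly below Left in every row: -3 < 1, 8 < 11.
So Left is strictly dominated for General C.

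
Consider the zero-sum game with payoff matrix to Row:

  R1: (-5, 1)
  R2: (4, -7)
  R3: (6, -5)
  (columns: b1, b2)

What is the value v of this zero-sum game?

-19/17

Row minima: R1 → -5, R2 → -7, R3 → -5; maximin = -5.
Column maxima: b1 → 6, b2 → 1; minimax = 1.
-5 ≠ 1, so there is no saddle point; optimal play is mixed.
R2 is strictly dominated by R3, so Row never plays it.
On the remaining 2×2 (R1, R3 vs b1, b2):
Let Row play R1 with probability p. Expected payoff against b1: (-5)p + 6(1−p) = −11p + 6; against b2: 1p + (-5)(1−p) = 6p − 5.
Setting these equal: −11p + 6 = 6p − 5 ⇒ −17p = -11 ⇒ p = 11/17, and the value is (-11)·(11/17) + 6 = -19/17.
For Column: with q = P(b1), equating R1's and R3's payoffs gives −6q + 1 = 11q − 5 ⇒ q = 6/17.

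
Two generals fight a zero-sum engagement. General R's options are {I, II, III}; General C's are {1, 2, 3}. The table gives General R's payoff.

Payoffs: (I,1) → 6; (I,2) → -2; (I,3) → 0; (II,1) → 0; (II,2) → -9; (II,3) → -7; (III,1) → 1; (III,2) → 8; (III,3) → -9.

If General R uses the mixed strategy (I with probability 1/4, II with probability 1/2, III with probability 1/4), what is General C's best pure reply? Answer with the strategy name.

3

If General C plays 1, General R's expected payoff is (1/4)·6 + (1/2)·0 + (1/4)·1 = 7/4.
If General C plays 2, General R's expected payoff is (1/4)·(-2) + (1/2)·(-9) + (1/4)·8 = -3.
If General C plays 3, General R's expected payoff is (1/4)·0 + (1/2)·(-7) + (1/4)·(-9) = -23/4.
General C minimizes General R's payoff; the smallest is -23/4, so the best response is 3.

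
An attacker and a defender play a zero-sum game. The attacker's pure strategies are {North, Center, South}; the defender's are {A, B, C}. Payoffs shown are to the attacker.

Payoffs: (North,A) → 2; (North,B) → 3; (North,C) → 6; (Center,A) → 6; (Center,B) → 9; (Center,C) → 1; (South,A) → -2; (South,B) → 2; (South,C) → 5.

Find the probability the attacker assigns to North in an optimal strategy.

5/9

Row minima: North → 2, Center → 1, South → -2; maximin = 2.
Column maxima: A → 6, B → 9, C → 6; minimax = 6.
2 ≠ 6, so there is no saddle point; optimal play is mixed.
South is strictly dominated by North, so the attacker never plays it.
B is strictly dominated by A (it gives the attacker strictly more in every row), so the defender never plays it.
On the remaining 2×2 (North, Center vs A, C):
Let the attacker play North with probability p. Expected payoff against A: 2p + 6(1−p) = −4p + 6; against C: 6p + 1(1−p) = 5p + 1.
Setting these equal: −4p + 6 = 5p + 1 ⇒ −9p = -5 ⇒ p = 5/9, and the value is (-4)·(5/9) + 6 = 34/9.
For the defender: with q = P(A), equating North's and Center's payoffs gives −4q + 6 = 5q + 1 ⇒ q = 5/9.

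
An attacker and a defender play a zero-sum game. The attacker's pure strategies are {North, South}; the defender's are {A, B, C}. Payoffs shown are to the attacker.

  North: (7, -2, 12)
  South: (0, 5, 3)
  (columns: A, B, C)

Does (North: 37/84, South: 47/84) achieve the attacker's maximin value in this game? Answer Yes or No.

Against A this mix gives (37/84)·7 + (47/84)·0 = 37/12.
Against B this mix gives (37/84)·(-2) + (47/84)·5 = 23/12.
Against C this mix gives (37/84)·12 + (47/84)·3 = 195/28.
The defender will play B, holding the attacker to 23/12. Shifting weight toward the row that does better against B would raise this floor (the equalizing mix achieves 5/2 against both B and A), so the proposed strategy is not optimal.

No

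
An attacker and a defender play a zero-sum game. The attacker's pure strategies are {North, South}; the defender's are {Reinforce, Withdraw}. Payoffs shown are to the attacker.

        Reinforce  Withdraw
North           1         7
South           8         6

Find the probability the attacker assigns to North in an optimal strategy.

Row minima: North → 1, South → 6; maximin = 6.
Column maxima: Reinforce → 8, Withdraw → 7; minimax = 7.
6 ≠ 7, so there is no saddle point; optimal play is mixed.
Let the attacker play North with probability p. Expected payoff against Reinforce: 1p + 8(1−p) = −7p + 8; against Withdraw: 7p + 6(1−p) = p + 6.
Setting these equal: −7p + 8 = p + 6 ⇒ −8p = -2 ⇒ p = 1/4, and the value is (-7)·(1/4) + 8 = 25/4.
For the defender: with q = P(Reinforce), equating North's and South's payoffs gives −6q + 7 = 2q + 6 ⇒ q = 1/8.

1/4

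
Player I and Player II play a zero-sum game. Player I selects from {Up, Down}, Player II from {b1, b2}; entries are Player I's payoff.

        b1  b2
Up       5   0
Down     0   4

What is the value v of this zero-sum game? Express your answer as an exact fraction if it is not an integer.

20/9

Row minima: Up → 0, Down → 0; maximin = 0.
Column maxima: b1 → 5, b2 → 4; minimax = 4.
0 ≠ 4, so there is no saddle point; optimal play is mixed.
Let Player I play Up with probability p. Expected payoff against b1: 5p + 0(1−p) = 5p; against b2: 0p + 4(1−p) = −4p + 4.
Setting these equal: 5p = −4p + 4 ⇒ 9p = 4 ⇒ p = 4/9, and the value is (5)·(4/9) = 20/9.
For Player II: with q = P(b1), equating Up's and Down's payoffs gives 5q = −4q + 4 ⇒ q = 4/9.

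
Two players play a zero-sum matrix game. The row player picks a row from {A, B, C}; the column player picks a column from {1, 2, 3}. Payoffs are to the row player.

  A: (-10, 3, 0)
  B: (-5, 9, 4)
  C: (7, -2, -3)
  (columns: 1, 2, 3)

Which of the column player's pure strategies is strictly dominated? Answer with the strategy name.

3 holds the row player's payoff strictly below 2 in every row: 0 < 3, 4 < 9, -3 < -2.
So 2 is strictly dominated for the column player.

2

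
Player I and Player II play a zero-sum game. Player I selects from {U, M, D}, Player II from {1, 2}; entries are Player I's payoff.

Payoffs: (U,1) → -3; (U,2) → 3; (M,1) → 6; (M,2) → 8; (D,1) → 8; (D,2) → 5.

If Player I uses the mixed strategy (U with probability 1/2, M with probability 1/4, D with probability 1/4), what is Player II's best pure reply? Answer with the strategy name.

1

If Player II plays 1, Player I's expected payoff is (1/2)·(-3) + (1/4)·6 + (1/4)·8 = 2.
If Player II plays 2, Player I's expected payoff is (1/2)·3 + (1/4)·8 + (1/4)·5 = 19/4.
Player II minimizes Player I's payoff; the smallest is 2, so the best response is 1.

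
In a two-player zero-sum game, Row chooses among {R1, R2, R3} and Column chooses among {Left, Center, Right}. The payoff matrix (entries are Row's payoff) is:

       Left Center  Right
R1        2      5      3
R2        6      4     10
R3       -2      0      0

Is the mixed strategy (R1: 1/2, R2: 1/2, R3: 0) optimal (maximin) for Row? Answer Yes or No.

Against Left this mix gives (1/2)·2 + (1/2)·6 = 4.
Against Center this mix gives (1/2)·5 + (1/2)·4 = 9/2.
Against Right this mix gives (1/2)·3 + (1/2)·10 = 13/2.
Column will play Left, holding Row to 4. Shifting weight toward the row that does better against Left would raise this floor (the equalizing mix achieves 22/5 against both Left and Center), so the proposed strategy is not optimal.

No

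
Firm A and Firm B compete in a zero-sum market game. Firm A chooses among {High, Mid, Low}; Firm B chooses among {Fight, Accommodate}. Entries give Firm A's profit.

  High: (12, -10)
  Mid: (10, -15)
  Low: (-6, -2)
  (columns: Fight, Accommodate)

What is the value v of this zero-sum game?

-42/13

Row minima: High → -10, Mid → -15, Low → -6; maximin = -6.
Column maxima: Fight → 12, Accommodate → -2; minimax = -2.
-6 ≠ -2, so there is no saddle point; optimal play is mixed.
Mid is strictly dominated by High, so Firm A never plays it.
On the remaining 2×2 (High, Low vs Fight, Accommodate):
Let Firm A play High with probability p. Expected payoff against Fight: 12p + (-6)(1−p) = 18p − 6; against Accommodate: (-10)p + (-2)(1−p) = −8p − 2.
Setting these equal: 18p − 6 = −8p − 2 ⇒ 26p = 4 ⇒ p = 2/13, and the value is (18)·(2/13) − 6 = -42/13.
For Firm B: with q = P(Fight), equating High's and Low's payoffs gives 22q − 10 = −4q − 2 ⇒ q = 4/13.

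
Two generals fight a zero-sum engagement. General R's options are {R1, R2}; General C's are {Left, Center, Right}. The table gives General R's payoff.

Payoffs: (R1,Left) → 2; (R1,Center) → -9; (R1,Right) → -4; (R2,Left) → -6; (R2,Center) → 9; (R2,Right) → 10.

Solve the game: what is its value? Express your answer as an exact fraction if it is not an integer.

Row minima: R1 → -9, R2 → -6; maximin = -6.
Column maxima: Left → 2, Center → 9, Right → 10; minimax = 2.
-6 ≠ 2, so there is no saddle point; optimal play is mixed.
Right is strictly dominated by Center (it gives General R strictly more in every row), so General C never plays it.
On the remaining 2×2 (R1, R2 vs Left, Center):
Let General R play R1 with probability p. Expected payoff against Left: 2p + (-6)(1−p) = 8p − 6; against Center: (-9)p + 9(1−p) = −18p + 9.
Setting these equal: 8p − 6 = −18p + 9 ⇒ 26p = 15 ⇒ p = 15/26, and the value is (8)·(15/26) − 6 = -18/13.
For General C: with q = P(Left), equating R1's and R2's payoffs gives 11q − 9 = −15q + 9 ⇒ q = 9/13.

-18/13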